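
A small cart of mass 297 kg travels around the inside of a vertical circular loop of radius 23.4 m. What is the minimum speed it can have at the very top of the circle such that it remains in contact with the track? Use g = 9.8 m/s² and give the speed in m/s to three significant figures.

At the top, both weight mg and N point toward the centre: N + mg = mv²/r.
At minimum speed N → 0, so mg = mv_min²/r ⇒ v_min = √(g r) = √(9.8 × 23.4) = 15.14 m/s.

15.1 m/s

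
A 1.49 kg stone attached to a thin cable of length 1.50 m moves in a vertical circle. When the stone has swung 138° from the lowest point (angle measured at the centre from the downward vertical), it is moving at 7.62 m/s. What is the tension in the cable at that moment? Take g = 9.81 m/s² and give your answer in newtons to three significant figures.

46.8 N

Take the radial direction toward the centre of the circle as positive. The component of the weight along the string toward the centre is −mg cos φ (φ measured from the bottom), so Newton's second law along the string gives T − mg cos φ = m v²/r.
cos 138° = -0.7431, so T = m(v²/r + g cos φ) = 1.49 × ((7.62)²/1.50 + 9.81 × -0.7431) = 1.49 × (38.71 + (-7.290)) = 1.49 × 31.42 = 46.81 N.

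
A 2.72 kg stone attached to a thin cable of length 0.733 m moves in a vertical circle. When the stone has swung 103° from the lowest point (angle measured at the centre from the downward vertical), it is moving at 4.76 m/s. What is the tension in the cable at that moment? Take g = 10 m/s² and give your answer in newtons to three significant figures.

Take the radial direction toward the centre of the circle as positive. The component of the weight along the string toward the centre is −mg cos φ (φ measured from the bottom), so Newton's second law along the string gives T − mg cos φ = m v²/r.
cos 103° = -0.2250, so T = m(v²/r + g cos φ) = 2.72 × ((4.76)²/0.733 + 10.0 × -0.2250) = 2.72 × (30.91 + (-2.250)) = 2.72 × 28.66 = 77.96 N.

78.0 N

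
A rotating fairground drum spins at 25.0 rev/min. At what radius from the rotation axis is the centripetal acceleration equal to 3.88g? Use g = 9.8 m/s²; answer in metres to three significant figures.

5.55 m

ω = 25.0 rev/min × 2π/60 = 2.618 rad/s.
a_c = ω²r = 3.88g ⇒ r = 3.88 × 9.8 / (2.618)² = 38.02/6.854 = 5.548 m.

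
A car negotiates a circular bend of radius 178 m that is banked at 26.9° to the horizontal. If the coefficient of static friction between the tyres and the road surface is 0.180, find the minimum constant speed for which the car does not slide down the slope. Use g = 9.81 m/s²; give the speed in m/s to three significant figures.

At the minimum speed, friction acts up the slope at its limiting value f = μN. Radially (horizontal, toward centre): N sinθ − μN cosθ = mv²/r. Vertically: N cosθ + μN sinθ = mg.
Dividing: v² = r g (sinθ − μcosθ)/(cosθ + μsinθ).
sinθ − μcosθ = 0.4524 − 0.180×0.8918 = 0.2919; cosθ + μsinθ = 0.8918 + 0.180×0.4524 = 0.9732.
v² = 178 × 9.81 × 0.2919/0.9732 = 523.7 m²/s², so v = 22.89 m/s.

22.9 m/s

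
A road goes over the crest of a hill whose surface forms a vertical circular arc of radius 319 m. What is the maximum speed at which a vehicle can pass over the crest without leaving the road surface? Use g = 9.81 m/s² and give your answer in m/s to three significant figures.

At the crest the centre of the circle is below the vehicle, so the net downward (centripetal) force is mg − N = mv²/r.
The vehicle leaves the road when N → 0, giving v_max = √(g r) = √(9.81 × 319) = 55.94 m/s.

55.9 m/s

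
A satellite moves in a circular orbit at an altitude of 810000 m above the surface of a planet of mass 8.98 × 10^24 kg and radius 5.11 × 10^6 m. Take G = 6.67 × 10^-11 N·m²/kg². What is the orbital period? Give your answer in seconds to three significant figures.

3700 s

r = R + h = 5.11 × 10^6 + 810000 = 5.920 × 10^6 m. Gravity provides the centripetal force: G M m / r² = m v² / r ⇒ v = √(GM/r) = 10060 m/s.
T = 2πr/v = 2π × 5.920 × 10^6 / 10060 = 3698 s.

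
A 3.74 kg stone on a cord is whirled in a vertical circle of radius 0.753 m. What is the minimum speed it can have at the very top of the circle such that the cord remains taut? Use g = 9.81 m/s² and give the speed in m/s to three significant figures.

2.72 m/s

At the top, both weight mg and T point toward the centre: T + mg = mv²/r.
At minimum speed T → 0, so mg = mv_min²/r ⇒ v_min = √(g r) = √(9.81 × 0.753) = 2.718 m/s.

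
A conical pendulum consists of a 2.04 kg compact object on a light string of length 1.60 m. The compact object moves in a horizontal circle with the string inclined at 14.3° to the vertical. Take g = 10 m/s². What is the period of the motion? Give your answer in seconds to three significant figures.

2.47 s

r = L sinθ = 0.3952 m. From T sinθ = mω²r and T cosθ = mg: tanθ = ω²r/g, so ω² = g tanθ / r = g/(L cosθ).
ω = √(g/(L cosθ)) = √(10.0/(1.60 × 0.9690)) = √6.450 = 2.540 rad/s.
Period = 2π/ω = 2.474 s.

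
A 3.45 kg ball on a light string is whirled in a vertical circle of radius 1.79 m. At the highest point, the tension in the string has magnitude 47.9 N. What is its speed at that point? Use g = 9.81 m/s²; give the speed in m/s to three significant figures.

At the top, T + mg = mv²/r, so v = √(r(T/m + g)) = √(1.79 × (47.9/3.45 + 9.81)) = √(1.79 × 23.69) = √42.41 = 6.512 m/s.

6.51 m/s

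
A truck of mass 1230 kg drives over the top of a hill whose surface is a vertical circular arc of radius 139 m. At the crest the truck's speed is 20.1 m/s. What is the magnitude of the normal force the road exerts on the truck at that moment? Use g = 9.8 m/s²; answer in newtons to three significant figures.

8480 N

At the crest the centripetal acceleration points downward (toward the centre of the arc), so mg − N = mv²/r.
N = m(g − v²/r) = 1230 × (9.8 − (20.1)²/139) = 1230 × (9.8 − 2.907) = 1230 × 6.893 = 8479 N.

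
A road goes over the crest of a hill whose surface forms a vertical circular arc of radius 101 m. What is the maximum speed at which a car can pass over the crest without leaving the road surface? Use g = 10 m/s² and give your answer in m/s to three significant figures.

At the crest the centre of the circle is below the car, so the net downward (centripetal) force is mg − N = mv²/r.
The car leaves the road when N → 0, giving v_max = √(g r) = √(10.0 × 101) = 31.78 m/s.

31.8 m/s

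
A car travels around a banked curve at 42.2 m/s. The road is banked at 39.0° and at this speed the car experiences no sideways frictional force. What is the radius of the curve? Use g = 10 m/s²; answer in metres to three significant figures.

220 m

Frictionless banking: tanθ = v²/(rg), so r = v²/(g tanθ).
r = (42.2)²/(10.0 × tan 39.0°) = 1781/(10.0 × 0.8098) = 1781/8.098 = 219.9 m.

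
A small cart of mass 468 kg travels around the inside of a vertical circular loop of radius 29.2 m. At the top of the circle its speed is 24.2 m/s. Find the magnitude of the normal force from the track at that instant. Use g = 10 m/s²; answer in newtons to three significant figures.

At the top, both N and the weight mg point inward (toward the centre), so N + mg = mv²/r.
N = m(v²/r − g) = 468 × ((24.2)²/29.2 − 10.0) = 468 × (20.06 − 10.0) = 468 × 10.06 = 4706 N.

4710 N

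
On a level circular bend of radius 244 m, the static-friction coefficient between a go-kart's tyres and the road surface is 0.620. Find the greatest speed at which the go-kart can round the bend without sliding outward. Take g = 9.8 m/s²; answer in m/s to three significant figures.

The only inward force on a level bend is static friction, so at the limit f_s = μ_s N = μ_s m g = m v²/r.
Mass cancels: v_max = √(μ_s g r) = √(0.620 × 9.8 × 244) = √1483 = 38.50 m/s.

38.5 m/s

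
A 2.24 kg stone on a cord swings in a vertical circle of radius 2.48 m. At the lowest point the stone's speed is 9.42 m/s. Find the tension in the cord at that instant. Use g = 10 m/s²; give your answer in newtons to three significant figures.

103 N

At the lowest point, T points up (toward the centre) and the weight mg points down (away from the centre), so the net inward force is T − mg = mv²/r.
T = m(v²/r + g) = 2.24 × ((9.42)²/2.48 + 10.0) = 2.24 × (35.78 + 10.0) = 2.24 × 45.78 = 102.5 N.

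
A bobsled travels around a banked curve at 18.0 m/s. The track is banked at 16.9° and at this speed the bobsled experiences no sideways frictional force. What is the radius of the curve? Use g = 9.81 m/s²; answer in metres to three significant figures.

109 m

Frictionless banking: tanθ = v²/(rg), so r = v²/(g tanθ).
r = (18.0)²/(9.81 × tan 16.9°) = 324.0/(9.81 × 0.3038) = 324.0/2.981 = 108.7 m.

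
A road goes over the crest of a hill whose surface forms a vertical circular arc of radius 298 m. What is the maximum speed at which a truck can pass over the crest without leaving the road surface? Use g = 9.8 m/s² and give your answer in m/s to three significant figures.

At the crest the centre of the circle is below the truck, so the net downward (centripetal) force is mg − N = mv²/r.
The truck leaves the road when N → 0, giving v_max = √(g r) = √(9.8 × 298) = 54.04 m/s.

54.0 m/s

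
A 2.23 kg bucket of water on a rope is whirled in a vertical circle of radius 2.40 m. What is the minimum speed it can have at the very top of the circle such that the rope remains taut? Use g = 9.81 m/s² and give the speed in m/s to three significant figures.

4.85 m/s

At the top, both weight mg and T point toward the centre: T + mg = mv²/r.
At minimum speed T → 0, so mg = mv_min²/r ⇒ v_min = √(g r) = √(9.81 × 2.40) = 4.852 m/s.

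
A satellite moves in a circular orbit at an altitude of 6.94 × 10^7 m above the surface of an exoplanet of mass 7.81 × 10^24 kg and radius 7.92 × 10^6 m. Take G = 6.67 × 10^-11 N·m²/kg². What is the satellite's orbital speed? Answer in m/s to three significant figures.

Orbital radius r = R + h = 7.92 × 10^6 + 6.94 × 10^7 = 7.732 × 10^7 m.
Gravity supplies the centripetal force: G M m / r² = m v² / r, so v = √(GM/r).
v = √(6.67 × 10^-11 × 7.81 × 10^24 / 7.732 × 10^7) = √(6.737 × 10^6) = 2596 m/s.

2600 m/s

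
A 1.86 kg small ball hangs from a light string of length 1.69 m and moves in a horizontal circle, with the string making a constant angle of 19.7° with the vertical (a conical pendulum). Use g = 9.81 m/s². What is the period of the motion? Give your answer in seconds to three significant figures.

2.53 s

r = L sinθ = 0.5697 m. From T sinθ = mω²r and T cosθ = mg: tanθ = ω²r/g, so ω² = g tanθ / r = g/(L cosθ).
ω = √(g/(L cosθ)) = √(9.81/(1.69 × 0.9415)) = √6.166 = 2.483 rad/s.
Period = 2π/ω = 2.530 s.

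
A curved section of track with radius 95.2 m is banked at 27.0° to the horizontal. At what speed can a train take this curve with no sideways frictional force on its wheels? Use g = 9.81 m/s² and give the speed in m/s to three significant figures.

On a frictionless banked curve, N sinθ = mv²/r and N cosθ = mg, so tanθ = v²/(rg).
v = √(r g tanθ) = √(95.2 × 9.81 × tan 27.0°) = √(95.2 × 9.81 × 0.5095) = √475.9 = 21.81 m/s.

21.8 m/s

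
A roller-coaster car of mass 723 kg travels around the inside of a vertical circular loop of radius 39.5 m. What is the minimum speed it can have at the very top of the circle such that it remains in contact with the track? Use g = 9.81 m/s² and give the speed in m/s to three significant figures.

19.7 m/s

At the top, both weight mg and N point toward the centre: N + mg = mv²/r.
At minimum speed N → 0, so mg = mv_min²/r ⇒ v_min = √(g r) = √(9.81 × 39.5) = 19.68 m/s.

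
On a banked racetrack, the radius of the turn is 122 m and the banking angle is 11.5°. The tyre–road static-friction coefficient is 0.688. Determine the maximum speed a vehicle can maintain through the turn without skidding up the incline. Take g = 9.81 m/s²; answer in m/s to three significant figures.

At the maximum speed, friction acts down the slope at its limiting value f = μN. Radially (horizontal, toward centre): N sinθ + μN cosθ = mv²/r. Vertically: N cosθ − μN sinθ = mg.
Dividing: v² = r g (sinθ + μcosθ)/(cosθ − μsinθ).
sinθ + μcosθ = 0.1994 + 0.688×0.9799 = 0.8736; cosθ − μsinθ = 0.9799 − 0.688×0.1994 = 0.8428.
v² = 122 × 9.81 × 0.8736/0.8428 = 1241 m²/s², so v = 35.22 m/s.

35.2 m/s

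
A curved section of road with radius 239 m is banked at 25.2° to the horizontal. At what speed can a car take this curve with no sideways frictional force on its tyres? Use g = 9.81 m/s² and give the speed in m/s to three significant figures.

On a frictionless banked curve, N sinθ = mv²/r and N cosθ = mg, so tanθ = v²/(rg).
v = √(r g tanθ) = √(239 × 9.81 × tan 25.2°) = √(239 × 9.81 × 0.4706) = √1103 = 33.22 m/s.

33.2 m/s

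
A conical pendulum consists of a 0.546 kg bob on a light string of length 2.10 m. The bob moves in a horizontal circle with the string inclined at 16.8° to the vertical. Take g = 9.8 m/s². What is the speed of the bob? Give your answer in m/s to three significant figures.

1.34 m/s

The radius of the circle is r = L sinθ = 2.10 × sin 16.8° = 0.6070 m.
Horizontally T sinθ = mv²/r and vertically T cosθ = mg, so tanθ = v²/(rg).
v = √(r g tanθ) = √(0.6070 × 9.8 × 0.3019) = √1.796 = 1.340 m/s.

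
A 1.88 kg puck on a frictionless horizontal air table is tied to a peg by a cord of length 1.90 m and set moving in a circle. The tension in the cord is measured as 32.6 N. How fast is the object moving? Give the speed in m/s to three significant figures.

T = m v²/r ⇒ v = √(T r / m) = √(32.6 × 1.90 / 1.88) = √32.95 = 5.740 m/s.

5.74 m/s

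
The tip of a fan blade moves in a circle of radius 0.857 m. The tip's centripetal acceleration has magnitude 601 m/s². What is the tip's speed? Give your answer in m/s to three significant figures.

22.7 m/s

a_c = v²/r ⇒ v = √(a_c · r) = √(601 × 0.857) = √515.1 = 22.69 m/s.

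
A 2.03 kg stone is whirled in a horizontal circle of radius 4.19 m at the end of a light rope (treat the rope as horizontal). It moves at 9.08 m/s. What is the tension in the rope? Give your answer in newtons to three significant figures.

The tension is the only horizontal force, so it supplies the full centripetal force: T = m v²/r = 2.03 × (9.080)²/4.19 = 2.03 × 82.45/4.19 = 39.94 N.

39.9 N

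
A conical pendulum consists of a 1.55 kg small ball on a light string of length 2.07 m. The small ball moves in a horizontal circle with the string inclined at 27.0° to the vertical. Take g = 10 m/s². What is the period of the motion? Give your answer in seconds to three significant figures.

2.70 s

r = L sinθ = 0.9398 m. From T sinθ = mω²r and T cosθ = mg: tanθ = ω²r/g, so ω² = g tanθ / r = g/(L cosθ).
ω = √(g/(L cosθ)) = √(10.0/(2.07 × 0.8910)) = √5.422 = 2.328 rad/s.
Period = 2π/ω = 2.698 s.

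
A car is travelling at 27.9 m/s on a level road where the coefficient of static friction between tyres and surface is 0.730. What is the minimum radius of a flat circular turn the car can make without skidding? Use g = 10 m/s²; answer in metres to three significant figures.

At the limit, μ_s m g = m v²/r, so r_min = v²/(μ_s g) = (27.9)²/(0.730 × 10.0) = 778.4/7.300 = 106.6 m.

107 m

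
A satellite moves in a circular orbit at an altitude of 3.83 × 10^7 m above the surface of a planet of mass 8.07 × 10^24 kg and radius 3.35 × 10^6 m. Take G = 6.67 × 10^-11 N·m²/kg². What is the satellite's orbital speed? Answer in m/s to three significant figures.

Orbital radius r = R + h = 3.35 × 10^6 + 3.83 × 10^7 = 4.165 × 10^7 m.
Gravity supplies the centripetal force: G M m / r² = m v² / r, so v = √(GM/r).
v = √(6.67 × 10^-11 × 8.07 × 10^24 / 4.165 × 10^7) = √(1.292 × 10^7) = 3595 m/s.

3590 m/s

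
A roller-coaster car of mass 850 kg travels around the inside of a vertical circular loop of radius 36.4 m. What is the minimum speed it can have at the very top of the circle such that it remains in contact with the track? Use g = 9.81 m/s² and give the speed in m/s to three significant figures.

At the top, both weight mg and N point toward the centre: N + mg = mv²/r.
At minimum speed N → 0, so mg = mv_min²/r ⇒ v_min = √(g r) = √(9.81 × 36.4) = 18.90 m/s.

18.9 m/s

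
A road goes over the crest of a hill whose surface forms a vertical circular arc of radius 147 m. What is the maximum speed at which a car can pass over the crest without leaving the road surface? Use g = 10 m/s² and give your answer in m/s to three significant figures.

At the crest the centre of the circle is below the car, so the net downward (centripetal) force is mg − N = mv²/r.
The car leaves the road when N → 0, giving v_max = √(g r) = √(10.0 × 147) = 38.34 m/s.

38.3 m/s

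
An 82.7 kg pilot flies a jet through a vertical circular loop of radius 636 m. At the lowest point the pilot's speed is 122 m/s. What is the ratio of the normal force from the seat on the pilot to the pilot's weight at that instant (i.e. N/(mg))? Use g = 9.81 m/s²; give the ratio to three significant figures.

3.39

At the bottom, N − mg = mv²/r, so N = m(v²/r + g) and N/(mg) = v²/(rg) + 1 = (122)²/(636 × 9.81) + 1 = 2.386 + 1 = 3.386.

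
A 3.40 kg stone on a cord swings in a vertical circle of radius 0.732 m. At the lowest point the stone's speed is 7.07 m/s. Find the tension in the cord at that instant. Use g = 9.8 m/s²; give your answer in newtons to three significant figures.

265 N

At the lowest point, T points up (toward the centre) and the weight mg points down (away from the centre), so the net inward force is T − mg = mv²/r.
T = m(v²/r + g) = 3.40 × ((7.07)²/0.732 + 9.8) = 3.40 × (68.29 + 9.8) = 3.40 × 78.09 = 265.5 N.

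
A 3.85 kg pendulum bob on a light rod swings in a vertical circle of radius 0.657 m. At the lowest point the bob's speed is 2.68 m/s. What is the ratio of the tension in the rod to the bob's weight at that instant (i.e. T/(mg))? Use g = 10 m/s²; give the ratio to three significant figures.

At the bottom, T − mg = mv²/r, so T = m(v²/r + g) and T/(mg) = v²/(rg) + 1 = (2.68)²/(0.657 × 10.0) + 1 = 1.093 + 1 = 2.093.

2.09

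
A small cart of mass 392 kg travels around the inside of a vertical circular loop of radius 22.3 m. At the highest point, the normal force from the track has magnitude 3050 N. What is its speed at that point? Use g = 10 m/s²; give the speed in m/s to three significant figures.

19.9 m/s

At the top, N + mg = mv²/r, so v = √(r(N/m + g)) = √(22.3 × (3050/392 + 10.0)) = √(22.3 × 17.78) = √396.5 = 19.91 m/s.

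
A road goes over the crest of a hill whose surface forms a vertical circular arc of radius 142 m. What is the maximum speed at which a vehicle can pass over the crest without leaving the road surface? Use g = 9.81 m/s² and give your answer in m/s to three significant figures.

At the crest the centre of the circle is below the vehicle, so the net downward (centripetal) force is mg − N = mv²/r.
The vehicle leaves the road when N → 0, giving v_max = √(g r) = √(9.81 × 142) = 37.32 m/s.

37.3 m/s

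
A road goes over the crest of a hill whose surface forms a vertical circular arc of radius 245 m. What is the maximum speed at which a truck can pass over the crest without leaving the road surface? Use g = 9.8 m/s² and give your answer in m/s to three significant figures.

49.0 m/s

At the crest the centre of the circle is below the truck, so the net downward (centripetal) force is mg − N = mv²/r.
The truck leaves the road when N → 0, giving v_max = √(g r) = √(9.8 × 245) = 49.00 m/s.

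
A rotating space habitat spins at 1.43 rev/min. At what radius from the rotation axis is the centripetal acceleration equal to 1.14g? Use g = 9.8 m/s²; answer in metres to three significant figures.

498 m

ω = 1.43 rev/min × 2π/60 = 0.1497 rad/s.
a_c = ω²r = 1.14g ⇒ r = 1.14 × 9.8 / (0.1497)² = 11.17/0.02242 = 498.2 m.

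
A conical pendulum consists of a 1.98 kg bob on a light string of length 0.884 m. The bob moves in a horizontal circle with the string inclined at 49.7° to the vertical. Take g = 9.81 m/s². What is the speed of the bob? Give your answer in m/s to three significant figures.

The radius of the circle is r = L sinθ = 0.884 × sin 49.7° = 0.6742 m.
Horizontally T sinθ = mv²/r and vertically T cosθ = mg, so tanθ = v²/(rg).
v = √(r g tanθ) = √(0.6742 × 9.81 × 1.179) = √7.799 = 2.793 m/s.

2.79 m/s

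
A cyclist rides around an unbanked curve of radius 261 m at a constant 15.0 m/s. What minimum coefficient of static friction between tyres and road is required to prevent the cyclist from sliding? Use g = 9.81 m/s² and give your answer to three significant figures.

0.0879

Friction provides the centripetal force: μ_s m g = m v²/r, so μ_s = v²/(g r) = (15.00)²/(9.81 × 261) = 225.0/2560 = 0.08788.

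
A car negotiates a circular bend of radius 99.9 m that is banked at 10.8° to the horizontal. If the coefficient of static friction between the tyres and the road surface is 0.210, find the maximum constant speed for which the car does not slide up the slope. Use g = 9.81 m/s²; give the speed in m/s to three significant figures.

20.2 m/s

At the maximum speed, friction acts down the slope at its limiting value f = μN. Radially (horizontal, toward centre): N sinθ + μN cosθ = mv²/r. Vertically: N cosθ − μN sinθ = mg.
Dividing: v² = r g (sinθ + μcosθ)/(cosθ − μsinθ).
sinθ + μcosθ = 0.1874 + 0.210×0.9823 = 0.3937; cosθ − μsinθ = 0.9823 − 0.210×0.1874 = 0.9429.
v² = 99.9 × 9.81 × 0.3937/0.9429 = 409.1 m²/s², so v = 20.23 m/s.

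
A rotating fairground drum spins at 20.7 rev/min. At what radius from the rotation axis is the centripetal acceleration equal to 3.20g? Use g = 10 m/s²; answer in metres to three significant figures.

ω = 20.7 rev/min × 2π/60 = 2.168 rad/s.
a_c = ω²r = 3.20g ⇒ r = 3.20 × 10.0 / (2.168)² = 32.00/4.699 = 6.810 m.

6.81 m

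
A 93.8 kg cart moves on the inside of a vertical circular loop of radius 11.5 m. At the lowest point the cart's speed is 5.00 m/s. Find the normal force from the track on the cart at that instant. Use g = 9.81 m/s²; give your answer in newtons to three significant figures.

1120 N

At the lowest point, N points up (toward the centre) and the weight mg points down (away from the centre), so the net inward force is N − mg = mv²/r.
N = m(v²/r + g) = 93.8 × ((5.00)²/11.5 + 9.81) = 93.8 × (2.174 + 9.81) = 93.8 × 11.98 = 1124 N.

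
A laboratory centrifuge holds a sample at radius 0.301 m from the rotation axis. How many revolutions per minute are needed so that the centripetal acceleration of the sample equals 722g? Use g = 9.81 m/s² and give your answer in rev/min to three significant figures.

1460 rev/min

Require ω²r = 722g, so ω = √(722 × 9.81/0.301) = 153.4 rad/s.
In rev/min: ω × 60/(2π) = 153.4 × 60/(2π) = 1465 rev/min.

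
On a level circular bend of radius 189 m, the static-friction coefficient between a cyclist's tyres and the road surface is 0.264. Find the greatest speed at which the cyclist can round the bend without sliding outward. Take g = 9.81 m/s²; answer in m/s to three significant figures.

Friction provides the centripetal force on a flat curve. At maximum speed it is at its limiting value: μ_s m g = m v²/r.
Mass cancels: v_max = √(μ_s g r) = √(0.264 × 9.81 × 189) = √489.5 = 22.12 m/s.

22.1 m/s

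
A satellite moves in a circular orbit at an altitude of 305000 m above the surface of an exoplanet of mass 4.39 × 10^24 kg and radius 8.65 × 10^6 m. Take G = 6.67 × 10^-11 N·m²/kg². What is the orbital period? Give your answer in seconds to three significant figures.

9840 s

r = R + h = 8.65 × 10^6 + 305000 = 8.955 × 10^6 m. Gravity provides the centripetal force: G M m / r² = m v² / r ⇒ v = √(GM/r) = 5718 m/s.
T = 2πr/v = 2π × 8.955 × 10^6 / 5718 = 9840 s.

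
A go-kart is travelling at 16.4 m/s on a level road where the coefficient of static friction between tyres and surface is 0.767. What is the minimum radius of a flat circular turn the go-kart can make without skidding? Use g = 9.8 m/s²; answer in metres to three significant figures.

35.8 m

At the limit, μ_s m g = m v²/r, so r_min = v²/(μ_s g) = (16.4)²/(0.767 × 9.8) = 269.0/7.517 = 35.78 m.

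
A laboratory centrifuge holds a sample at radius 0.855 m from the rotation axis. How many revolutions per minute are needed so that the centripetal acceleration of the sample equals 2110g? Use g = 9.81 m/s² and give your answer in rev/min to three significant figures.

1490 rev/min

Require ω²r = 2110g, so ω = √(2110 × 9.81/0.855) = 155.6 rad/s.
In rev/min: ω × 60/(2π) = 155.6 × 60/(2π) = 1486 rev/min.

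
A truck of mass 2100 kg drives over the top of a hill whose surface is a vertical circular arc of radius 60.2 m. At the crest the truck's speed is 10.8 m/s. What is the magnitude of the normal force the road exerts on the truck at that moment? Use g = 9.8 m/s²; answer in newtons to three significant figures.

At the crest the centripetal acceleration points downward (toward the centre of the arc), so mg − N = mv²/r.
N = m(g − v²/r) = 2100 × (9.8 − (10.8)²/60.2) = 2100 × (9.8 − 1.938) = 2100 × 7.862 = 16510 N.

16500 N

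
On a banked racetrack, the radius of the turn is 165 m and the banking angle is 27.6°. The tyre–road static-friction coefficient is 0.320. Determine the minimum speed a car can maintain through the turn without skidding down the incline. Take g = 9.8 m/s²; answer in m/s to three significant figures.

16.8 m/s

At the minimum speed, friction acts up the slope at its limiting value f = μN. Radially (horizontal, toward centre): N sinθ − μN cosθ = mv²/r. Vertically: N cosθ + μN sinθ = mg.
Dividing: v² = r g (sinθ − μcosθ)/(cosθ + μsinθ).
sinθ − μcosθ = 0.4633 − 0.320×0.8862 = 0.1797; cosθ + μsinθ = 0.8862 + 0.320×0.4633 = 1.034.
v² = 165 × 9.8 × 0.1797/1.034 = 280.9 m²/s², so v = 16.76 m/s.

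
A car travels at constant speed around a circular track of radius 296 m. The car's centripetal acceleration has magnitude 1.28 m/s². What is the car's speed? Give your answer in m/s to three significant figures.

a_c = v²/r ⇒ v = √(a_c · r) = √(1.28 × 296) = √378.9 = 19.46 m/s.

19.5 m/s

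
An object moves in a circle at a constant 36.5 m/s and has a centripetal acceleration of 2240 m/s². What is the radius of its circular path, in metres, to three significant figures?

0.595 m

a_c = v²/r ⇒ r = v²/a_c = (36.5)²/2240 = 1332/2240 = 0.5948 m.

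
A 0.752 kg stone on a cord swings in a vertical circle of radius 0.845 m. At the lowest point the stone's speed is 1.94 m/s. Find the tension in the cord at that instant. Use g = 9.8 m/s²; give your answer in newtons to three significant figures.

10.7 N

At the lowest point, T points up (toward the centre) and the weight mg points down (away from the centre), so the net inward force is T − mg = mv²/r.
T = m(v²/r + g) = 0.752 × ((1.94)²/0.845 + 9.8) = 0.752 × (4.454 + 9.8) = 0.752 × 14.25 = 10.72 N.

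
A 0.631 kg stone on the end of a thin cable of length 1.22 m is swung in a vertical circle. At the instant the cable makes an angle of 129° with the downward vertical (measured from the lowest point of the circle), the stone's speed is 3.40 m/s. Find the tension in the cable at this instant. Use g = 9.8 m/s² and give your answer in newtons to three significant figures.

2.09 N

Take the radial direction toward the centre of the circle as positive. The component of the weight along the string toward the centre is −mg cos φ (φ measured from the bottom), so Newton's second law along the string gives T − mg cos φ = m v²/r.
cos 129° = -0.6293, so T = m(v²/r + g cos φ) = 0.631 × ((3.40)²/1.22 + 9.8 × -0.6293) = 0.631 × (9.475 + (-6.167)) = 0.631 × 3.308 = 2.087 N.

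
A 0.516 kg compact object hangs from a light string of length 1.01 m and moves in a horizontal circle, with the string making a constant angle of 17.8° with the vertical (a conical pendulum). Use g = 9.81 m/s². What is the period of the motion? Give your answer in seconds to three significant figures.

r = L sinθ = 0.3088 m. From T sinθ = mω²r and T cosθ = mg: tanθ = ω²r/g, so ω² = g tanθ / r = g/(L cosθ).
ω = √(g/(L cosθ)) = √(9.81/(1.01 × 0.9521)) = √10.20 = 3.194 rad/s.
Period = 2π/ω = 1.967 s.

1.97 s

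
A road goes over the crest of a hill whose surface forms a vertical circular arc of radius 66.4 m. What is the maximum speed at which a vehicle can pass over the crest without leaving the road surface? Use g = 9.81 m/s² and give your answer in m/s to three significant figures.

25.5 m/s

At the crest the centre of the circle is below the vehicle, so the net downward (centripetal) force is mg − N = mv²/r.
The vehicle leaves the road when N → 0, giving v_max = √(g r) = √(9.81 × 66.4) = 25.52 m/s.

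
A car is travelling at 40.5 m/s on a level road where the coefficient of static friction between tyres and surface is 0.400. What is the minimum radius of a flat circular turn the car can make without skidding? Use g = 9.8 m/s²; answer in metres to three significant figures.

At the limit, μ_s m g = m v²/r, so r_min = v²/(μ_s g) = (40.5)²/(0.400 × 9.8) = 1640/3.920 = 418.4 m.

418 m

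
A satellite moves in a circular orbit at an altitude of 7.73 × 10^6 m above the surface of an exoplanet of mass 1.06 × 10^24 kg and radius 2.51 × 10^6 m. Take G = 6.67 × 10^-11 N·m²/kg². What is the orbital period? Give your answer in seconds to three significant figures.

r = R + h = 2.51 × 10^6 + 7.73 × 10^6 = 1.024 × 10^7 m. Gravity provides the centripetal force: G M m / r² = m v² / r ⇒ v = √(GM/r) = 2628 m/s.
T = 2πr/v = 2π × 1.024 × 10^7 / 2628 = 24490 s.

24500 s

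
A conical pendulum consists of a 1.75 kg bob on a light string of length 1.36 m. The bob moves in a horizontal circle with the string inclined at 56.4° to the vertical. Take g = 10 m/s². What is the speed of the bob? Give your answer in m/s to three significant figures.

The radius of the circle is r = L sinθ = 1.36 × sin 56.4° = 1.133 m.
Horizontally T sinθ = mv²/r and vertically T cosθ = mg, so tanθ = v²/(rg).
v = √(r g tanθ) = √(1.133 × 10.0 × 1.505) = √17.05 = 4.129 m/s.

4.13 m/s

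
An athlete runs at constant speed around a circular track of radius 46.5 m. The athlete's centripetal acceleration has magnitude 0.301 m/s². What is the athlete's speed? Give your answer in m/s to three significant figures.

3.74 m/s

a_c = v²/r ⇒ v = √(a_c · r) = √(0.301 × 46.5) = √14.00 = 3.741 m/s.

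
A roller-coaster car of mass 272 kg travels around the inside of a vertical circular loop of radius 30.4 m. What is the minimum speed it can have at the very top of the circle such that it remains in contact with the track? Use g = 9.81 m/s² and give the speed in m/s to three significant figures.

17.3 m/s

At the highest point the centre is directly below, so both the weight and N act inward: N + mg = mv²/r.
At minimum speed N → 0, so mg = mv_min²/r ⇒ v_min = √(g r) = √(9.81 × 30.4) = 17.27 m/s.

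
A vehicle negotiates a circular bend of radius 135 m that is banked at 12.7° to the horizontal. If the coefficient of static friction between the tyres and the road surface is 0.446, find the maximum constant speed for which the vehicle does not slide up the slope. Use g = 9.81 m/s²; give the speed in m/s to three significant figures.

31.4 m/s

At the maximum speed, friction acts down the slope at its limiting value f = μN. Radially (horizontal, toward centre): N sinθ + μN cosθ = mv²/r. Vertically: N cosθ − μN sinθ = mg.
Dividing: v² = r g (sinθ + μcosθ)/(cosθ − μsinθ).
sinθ + μcosθ = 0.2198 + 0.446×0.9755 = 0.6549; cosθ − μsinθ = 0.9755 − 0.446×0.2198 = 0.8775.
v² = 135 × 9.81 × 0.6549/0.8775 = 988.5 m²/s², so v = 31.44 m/s.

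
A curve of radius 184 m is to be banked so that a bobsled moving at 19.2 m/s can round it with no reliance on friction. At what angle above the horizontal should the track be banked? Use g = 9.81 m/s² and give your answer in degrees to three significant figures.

11.5°

For a frictionless banked turn: horizontally N sinθ = mv²/r and vertically N cosθ = mg.
Dividing: tanθ = v²/(r g) = (19.2)²/(184 × 9.81) = 368.6/1805 = 0.2042.
θ = arctan(0.2042) = 11.54°.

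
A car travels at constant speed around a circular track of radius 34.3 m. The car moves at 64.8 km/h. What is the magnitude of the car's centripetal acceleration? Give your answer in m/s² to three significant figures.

9.45 m/s²

v = 64.8 km/h = 64.8/3.6 = 18.00 m/s.
a_c = v²/r = (18.00)²/34.3 = 324.0/34.3 = 9.446 m/s².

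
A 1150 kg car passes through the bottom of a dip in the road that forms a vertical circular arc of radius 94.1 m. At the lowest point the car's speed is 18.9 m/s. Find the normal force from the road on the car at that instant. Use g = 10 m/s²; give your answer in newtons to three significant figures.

15900 N

At the lowest point, N points up (toward the centre) and the weight mg points down (away from the centre), so the net inward force is N − mg = mv²/r.
N = m(v²/r + g) = 1150 × ((18.9)²/94.1 + 10.0) = 1150 × (3.796 + 10.0) = 1150 × 13.80 = 15870 N.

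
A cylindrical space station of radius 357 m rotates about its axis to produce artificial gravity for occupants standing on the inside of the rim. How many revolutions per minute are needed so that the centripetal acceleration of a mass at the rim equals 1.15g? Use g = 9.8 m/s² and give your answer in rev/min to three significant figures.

1.70 rev/min

Require ω²r = 1.15g, so ω = √(1.15 × 9.8/357) = 0.1777 rad/s.
In rev/min: ω × 60/(2π) = 0.1777 × 60/(2π) = 1.697 rev/min.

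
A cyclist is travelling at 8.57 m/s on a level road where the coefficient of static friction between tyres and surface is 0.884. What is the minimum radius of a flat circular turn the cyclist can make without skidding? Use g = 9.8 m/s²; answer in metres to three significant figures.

At the limit, μ_s m g = m v²/r, so r_min = v²/(μ_s g) = (8.57)²/(0.884 × 9.8) = 73.44/8.663 = 8.478 m.

8.48 m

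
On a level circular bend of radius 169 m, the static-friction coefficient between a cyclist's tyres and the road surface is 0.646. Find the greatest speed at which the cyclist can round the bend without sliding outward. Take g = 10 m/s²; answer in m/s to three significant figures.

33.0 m/s

On a flat curve, static friction is the only horizontal force, so it must supply the full centripetal force: μ_s m g = m v²/r.
Mass cancels: v_max = √(μ_s g r) = √(0.646 × 10.0 × 169) = √1092 = 33.04 m/s.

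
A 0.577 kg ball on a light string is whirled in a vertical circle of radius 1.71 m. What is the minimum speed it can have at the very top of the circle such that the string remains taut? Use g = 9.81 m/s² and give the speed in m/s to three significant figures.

4.10 m/s

At the highest point the centre is directly below, so both the weight and T act inward: T + mg = mv²/r.
At minimum speed T → 0, so mg = mv_min²/r ⇒ v_min = √(g r) = √(9.81 × 1.71) = 4.096 m/s.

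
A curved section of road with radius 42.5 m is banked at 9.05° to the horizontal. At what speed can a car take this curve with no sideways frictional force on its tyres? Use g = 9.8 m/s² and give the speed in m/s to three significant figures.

On a frictionless banked curve, N sinθ = mv²/r and N cosθ = mg, so tanθ = v²/(rg).
v = √(r g tanθ) = √(42.5 × 9.8 × tan 9.05°) = √(42.5 × 9.8 × 0.1593) = √66.34 = 8.145 m/s.

8.14 m/s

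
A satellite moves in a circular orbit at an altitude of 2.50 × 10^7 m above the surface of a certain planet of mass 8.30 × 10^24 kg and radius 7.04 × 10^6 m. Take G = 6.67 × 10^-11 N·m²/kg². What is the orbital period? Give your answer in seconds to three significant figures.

r = R + h = 7.04 × 10^6 + 2.50 × 10^7 = 3.204 × 10^7 m. Gravity provides the centripetal force: G M m / r² = m v² / r ⇒ v = √(GM/r) = 4157 m/s.
T = 2πr/v = 2π × 3.204 × 10^7 / 4157 = 48430 s.

48400 s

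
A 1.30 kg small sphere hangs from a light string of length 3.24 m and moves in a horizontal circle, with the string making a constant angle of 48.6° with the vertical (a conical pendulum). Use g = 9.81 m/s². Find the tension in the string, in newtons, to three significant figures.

Vertically the bob has no acceleration, so T cosθ = mg.
T = mg/cosθ = 1.30 × 9.81 / cos 48.6° = 12.75/0.6613 = 19.28 N.

19.3 N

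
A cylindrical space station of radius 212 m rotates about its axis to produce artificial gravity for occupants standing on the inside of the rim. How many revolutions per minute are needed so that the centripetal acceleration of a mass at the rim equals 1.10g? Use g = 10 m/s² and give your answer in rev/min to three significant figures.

Require ω²r = 1.10g, so ω = √(1.10 × 10.0/212) = 0.2278 rad/s.
In rev/min: ω × 60/(2π) = 0.2278 × 60/(2π) = 2.175 rev/min.

2.18 rev/min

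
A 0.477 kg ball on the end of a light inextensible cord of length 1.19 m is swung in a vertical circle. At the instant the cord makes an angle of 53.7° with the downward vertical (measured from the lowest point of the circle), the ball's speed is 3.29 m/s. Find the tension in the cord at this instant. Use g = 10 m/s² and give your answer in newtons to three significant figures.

7.16 N

Take the radial direction toward the centre of the circle as positive. The component of the weight along the string toward the centre is −mg cos φ (φ measured from the bottom), so Newton's second law along the string gives T − mg cos φ = m v²/r.
cos 53.7° = 0.5920, so T = m(v²/r + g cos φ) = 0.477 × ((3.29)²/1.19 + 10.0 × 0.5920) = 0.477 × (9.096 + (5.920)) = 0.477 × 15.02 = 7.163 N.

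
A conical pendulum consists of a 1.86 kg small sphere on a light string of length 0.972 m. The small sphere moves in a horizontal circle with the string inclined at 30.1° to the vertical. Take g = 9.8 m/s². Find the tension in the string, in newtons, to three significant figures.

Vertically the bob has no acceleration, so T cosθ = mg.
T = mg/cosθ = 1.86 × 9.8 / cos 30.1° = 18.23/0.8652 = 21.07 N.

21.1 N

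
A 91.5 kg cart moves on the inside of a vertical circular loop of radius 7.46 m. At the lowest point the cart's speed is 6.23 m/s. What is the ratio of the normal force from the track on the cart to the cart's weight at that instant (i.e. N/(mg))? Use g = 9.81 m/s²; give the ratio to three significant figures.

1.53

At the bottom, N − mg = mv²/r, so N = m(v²/r + g) and N/(mg) = v²/(rg) + 1 = (6.23)²/(7.46 × 9.81) + 1 = 0.5304 + 1 = 1.530.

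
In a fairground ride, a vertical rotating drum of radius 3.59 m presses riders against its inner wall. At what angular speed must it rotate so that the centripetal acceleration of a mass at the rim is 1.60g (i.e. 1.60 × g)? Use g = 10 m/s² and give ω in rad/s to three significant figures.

Centripetal acceleration a_c = ω²r. Setting ω²r = 1.60g:
ω = √(1.60g / r) = √(1.60 × 10.0 / 3.59) = √4.457 = 2.111 rad/s.

2.11 rad/s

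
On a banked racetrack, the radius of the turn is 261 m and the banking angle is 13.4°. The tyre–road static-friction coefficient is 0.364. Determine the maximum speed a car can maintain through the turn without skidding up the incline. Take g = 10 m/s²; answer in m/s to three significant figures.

At the maximum speed, friction acts down the slope at its limiting value f = μN. Radially (horizontal, toward centre): N sinθ + μN cosθ = mv²/r. Vertically: N cosθ − μN sinθ = mg.
Dividing: v² = r g (sinθ + μcosθ)/(cosθ − μsinθ).
sinθ + μcosθ = 0.2317 + 0.364×0.9728 = 0.5858; cosθ − μsinθ = 0.9728 − 0.364×0.2317 = 0.8884.
v² = 261 × 10.0 × 0.5858/0.8884 = 1721 m²/s², so v = 41.49 m/s.

41.5 m/s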